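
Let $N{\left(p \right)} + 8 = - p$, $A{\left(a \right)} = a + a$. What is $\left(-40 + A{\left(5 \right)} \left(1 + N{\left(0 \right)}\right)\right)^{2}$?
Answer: $12100$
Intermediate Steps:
$A{\left(a \right)} = 2 a$
$N{\left(p \right)} = -8 - p$
$\left(-40 + A{\left(5 \right)} \left(1 + N{\left(0 \right)}\right)\right)^{2} = \left(-40 + 2 \cdot 5 \left(1 - 8\right)\right)^{2} = \left(-40 + 10 \left(1 + \left(-8 + 0\right)\right)\right)^{2} = \left(-40 + 10 \left(1 - 8\right)\right)^{2} = \left(-40 + 10 \left(-7\right)\right)^{2} = \left(-40 - 70\right)^{2} = \left(-110\right)^{2} = 12100$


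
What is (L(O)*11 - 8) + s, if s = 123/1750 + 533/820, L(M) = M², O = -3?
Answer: 321021/3500 ≈ 91.720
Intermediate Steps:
s = 2521/3500 (s = 123*(1/1750) + 533*(1/820) = 123/1750 + 13/20 = 2521/3500 ≈ 0.72029)
(L(O)*11 - 8) + s = ((-3)²*11 - 8) + 2521/3500 = (9*11 - 8) + 2521/3500 = (99 - 8) + 2521/3500 = 91 + 2521/3500 = 321021/3500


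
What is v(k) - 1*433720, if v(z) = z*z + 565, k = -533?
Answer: -149066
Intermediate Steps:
v(z) = 565 + z² (v(z) = z² + 565 = 565 + z²)
v(k) - 1*433720 = (565 + (-533)²) - 1*433720 = (565 + 284089) - 433720 = 284654 - 433720 = -149066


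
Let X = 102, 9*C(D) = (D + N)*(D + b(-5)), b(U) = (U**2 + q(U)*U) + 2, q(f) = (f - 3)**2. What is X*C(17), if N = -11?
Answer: -18768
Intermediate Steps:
q(f) = (-3 + f)**2
b(U) = 2 + U**2 + U*(-3 + U)**2 (b(U) = (U**2 + (-3 + U)**2*U) + 2 = (U**2 + U*(-3 + U)**2) + 2 = 2 + U**2 + U*(-3 + U)**2)
C(D) = (-293 + D)*(-11 + D)/9 (C(D) = ((D - 11)*(D + (2 + (-5)**2 - 5*(-3 - 5)**2)))/9 = ((-11 + D)*(D + (2 + 25 - 5*(-8)**2)))/9 = ((-11 + D)*(D + (2 + 25 - 5*64)))/9 = ((-11 + D)*(D + (2 + 25 - 320)))/9 = ((-11 + D)*(D - 293))/9 = ((-11 + D)*(-293 + D))/9 = ((-293 + D)*(-11 + D))/9 = (-293 + D)*(-11 + D)/9)
X*C(17) = 102*(3223/9 - 304/9*17 + (1/9)*17**2) = 102*(3223/9 - 5168/9 + (1/9)*289) = 102*(3223/9 - 5168/9 + 289/9) = 102*(-184) = -18768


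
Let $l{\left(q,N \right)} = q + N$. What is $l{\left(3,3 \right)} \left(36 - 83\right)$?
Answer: $-282$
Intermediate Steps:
$l{\left(q,N \right)} = N + q$
$l{\left(3,3 \right)} \left(36 - 83\right) = \left(3 + 3\right) \left(36 - 83\right) = 6 \left(-47\right) = -282$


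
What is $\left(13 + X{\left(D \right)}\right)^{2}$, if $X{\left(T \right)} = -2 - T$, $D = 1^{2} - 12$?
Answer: $484$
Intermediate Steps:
$D = -11$ ($D = 1 - 12 = -11$)
$\left(13 + X{\left(D \right)}\right)^{2} = \left(13 - -9\right)^{2} = \left(13 + \left(-2 + 11\right)\right)^{2} = \left(13 + 9\right)^{2} = 22^{2} = 484$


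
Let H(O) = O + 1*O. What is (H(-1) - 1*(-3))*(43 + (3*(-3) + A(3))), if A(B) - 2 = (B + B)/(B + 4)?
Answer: 258/7 ≈ 36.857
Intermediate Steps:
A(B) = 2 + 2*B/(4 + B) (A(B) = 2 + (B + B)/(B + 4) = 2 + (2*B)/(4 + B) = 2 + 2*B/(4 + B))
H(O) = 2*O (H(O) = O + O = 2*O)
(H(-1) - 1*(-3))*(43 + (3*(-3) + A(3))) = (2*(-1) - 1*(-3))*(43 + (3*(-3) + 4*(2 + 3)/(4 + 3))) = (-2 + 3)*(43 + (-9 + 4*5/7)) = 1*(43 + (-9 + 4*(⅐)*5)) = 1*(43 + (-9 + 20/7)) = 1*(43 - 43/7) = 1*(258/7) = 258/7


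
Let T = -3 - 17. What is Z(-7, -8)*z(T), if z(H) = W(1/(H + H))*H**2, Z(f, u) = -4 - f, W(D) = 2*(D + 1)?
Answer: 2340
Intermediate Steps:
W(D) = 2 + 2*D (W(D) = 2*(1 + D) = 2 + 2*D)
T = -20
z(H) = H**2*(2 + 1/H) (z(H) = (2 + 2/(H + H))*H**2 = (2 + 2/((2*H)))*H**2 = (2 + 2*(1/(2*H)))*H**2 = (2 + 1/H)*H**2 = H**2*(2 + 1/H))
Z(-7, -8)*z(T) = (-4 - 1*(-7))*(-20*(1 + 2*(-20))) = (-4 + 7)*(-20*(1 - 40)) = 3*(-20*(-39)) = 3*780 = 2340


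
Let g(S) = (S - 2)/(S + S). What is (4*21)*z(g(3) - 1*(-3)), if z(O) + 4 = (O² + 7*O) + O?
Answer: 7903/3 ≈ 2634.3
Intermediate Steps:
g(S) = (-2 + S)/(2*S) (g(S) = (-2 + S)/((2*S)) = (-2 + S)*(1/(2*S)) = (-2 + S)/(2*S))
z(O) = -4 + O² + 8*O (z(O) = -4 + ((O² + 7*O) + O) = -4 + (O² + 8*O) = -4 + O² + 8*O)
(4*21)*z(g(3) - 1*(-3)) = (4*21)*(-4 + ((½)*(-2 + 3)/3 - 1*(-3))² + 8*((½)*(-2 + 3)/3 - 1*(-3))) = 84*(-4 + ((½)*(⅓)*1 + 3)² + 8*((½)*(⅓)*1 + 3)) = 84*(-4 + (⅙ + 3)² + 8*(⅙ + 3)) = 84*(-4 + (19/6)² + 8*(19/6)) = 84*(-4 + 361/36 + 76/3) = 84*(1129/36) = 7903/3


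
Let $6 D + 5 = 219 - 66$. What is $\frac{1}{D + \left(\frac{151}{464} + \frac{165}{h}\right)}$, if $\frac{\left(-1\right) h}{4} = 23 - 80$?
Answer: $\frac{26448}{680131} \approx 0.038887$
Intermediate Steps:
$h = 228$ ($h = - 4 \left(23 - 80\right) = \left(-4\right) \left(-57\right) = 228$)
$D = \frac{74}{3}$ ($D = - \frac{5}{6} + \frac{219 - 66}{6} = - \frac{5}{6} + \frac{1}{6} \cdot 153 = - \frac{5}{6} + \frac{51}{2} = \frac{74}{3} \approx 24.667$)
$\frac{1}{D + \left(\frac{151}{464} + \frac{165}{h}\right)} = \frac{1}{\frac{74}{3} + \left(\frac{151}{464} + \frac{165}{228}\right)} = \frac{1}{\frac{74}{3} + \left(151 \cdot \frac{1}{464} + 165 \cdot \frac{1}{228}\right)} = \frac{1}{\frac{74}{3} + \left(\frac{151}{464} + \frac{55}{76}\right)} = \frac{1}{\frac{74}{3} + \frac{9249}{8816}} = \frac{1}{\frac{680131}{26448}} = \frac{26448}{680131}$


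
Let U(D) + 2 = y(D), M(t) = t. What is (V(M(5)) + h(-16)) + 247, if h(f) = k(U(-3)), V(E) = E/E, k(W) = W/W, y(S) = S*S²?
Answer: 249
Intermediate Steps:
y(S) = S³
U(D) = -2 + D³
k(W) = 1
V(E) = 1
h(f) = 1
(V(M(5)) + h(-16)) + 247 = (1 + 1) + 247 = 2 + 247 = 249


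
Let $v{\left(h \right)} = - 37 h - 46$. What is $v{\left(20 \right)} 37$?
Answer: $-29082$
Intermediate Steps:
$v{\left(h \right)} = -46 - 37 h$
$v{\left(20 \right)} 37 = \left(-46 - 740\right) 37 = \left(-786\right) 37 = -29082$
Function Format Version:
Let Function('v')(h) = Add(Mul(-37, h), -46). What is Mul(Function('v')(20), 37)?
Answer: -29082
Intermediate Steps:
Function('v')(h) = Add(-46, Mul(-37, h))
Mul(Function('v')(20), 37) = Mul(Add(-46, Mul(-37, 20)), 37) = Mul(Add(-46, -740), 37) = Mul(-786, 37) = -29082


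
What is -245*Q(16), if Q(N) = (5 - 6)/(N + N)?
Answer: 245/32 ≈ 7.6563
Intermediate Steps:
Q(N) = -1/(2*N)
-245*Q(16) = -(-245)/(2*16) = -245*(-1/32) = 245/32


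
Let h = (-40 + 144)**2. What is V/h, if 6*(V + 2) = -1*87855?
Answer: -2253/1664 ≈ -1.3540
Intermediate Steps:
V = -29289/2 (V = -2 + (-1*87855)/6 = -2 + (1/6)*(-87855) = -2 - 29285/2 = -29289/2 ≈ -14645.)
h = 10816 (h = 104**2 = 10816)
V/h = -29289/2/10816 = -29289/2*1/10816 = -2253/1664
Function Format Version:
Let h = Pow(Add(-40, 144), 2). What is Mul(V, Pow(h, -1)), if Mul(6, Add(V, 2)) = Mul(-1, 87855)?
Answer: Rational(-2253, 1664) ≈ -1.3540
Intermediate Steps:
V = Rational(-29289, 2) (V = Add(-2, Mul(Rational(1, 6), Mul(-1, 87855))) = Add(-2, Mul(Rational(1, 6), -87855)) = Add(-2, Rational(-29285, 2)) = Rational(-29289, 2) ≈ -14645.)
h = 10816 (h = Pow(104, 2) = 10816)
Mul(V, Pow(h, -1)) = Mul(Rational(-29289, 2), Pow(10816, -1)) = Mul(Rational(-29289, 2), Rational(1, 10816)) = Rational(-2253, 1664)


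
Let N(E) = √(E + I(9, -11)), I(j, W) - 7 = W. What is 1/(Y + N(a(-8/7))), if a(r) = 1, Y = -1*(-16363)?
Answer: 16363/267747772 - I*√3/267747772 ≈ 6.1114e-5 - 6.469e-9*I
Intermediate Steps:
Y = 16363
I(j, W) = 7 + W
N(E) = √(-4 + E) (N(E) = √(E + (7 - 11)) = √(E - 4) = √(-4 + E))
1/(Y + N(a(-8/7))) = 1/(16363 + √(-4 + 1)) = 1/(16363 + √(-3)) = 1/(16363 + I*√3)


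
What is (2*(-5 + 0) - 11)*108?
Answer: -2268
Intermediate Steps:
(2*(-5 + 0) - 11)*108 = (2*(-5) - 11)*108 = (-10 - 11)*108 = -21*108 = -2268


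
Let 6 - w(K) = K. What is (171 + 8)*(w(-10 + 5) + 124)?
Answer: 24165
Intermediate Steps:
w(K) = 6 - K
(171 + 8)*(w(-10 + 5) + 124) = (171 + 8)*((6 - (-10 + 5)) + 124) = 179*((6 - 1*(-5)) + 124) = 179*((6 + 5) + 124) = 179*(11 + 124) = 179*135 = 24165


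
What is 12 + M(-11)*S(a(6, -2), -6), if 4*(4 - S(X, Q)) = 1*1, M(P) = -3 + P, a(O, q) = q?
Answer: -81/2 ≈ -40.500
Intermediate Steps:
S(X, Q) = 15/4 (S(X, Q) = 4 - 1/4 = 4 - ¼*1 = 4 - ¼ = 15/4)
12 + M(-11)*S(a(6, -2), -6) = 12 + (-3 - 11)*(15/4) = 12 - 14*15/4 = 12 - 105/2 = -81/2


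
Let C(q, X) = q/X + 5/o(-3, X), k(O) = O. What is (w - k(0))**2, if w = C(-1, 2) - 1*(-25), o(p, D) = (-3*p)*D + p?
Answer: 22201/36 ≈ 616.69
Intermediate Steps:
o(p, D) = p - 3*D*p (o(p, D) = -3*D*p + p = p - 3*D*p)
C(q, X) = 5/(-3 + 9*X) + q/X (C(q, X) = q/X + 5/((-3*(1 - 3*X))) = q/X + 5/(-3 + 9*X) = 5/(-3 + 9*X) + q/X)
w = 149/6 (w = (5/(3*(-1 + 3*2)) - 1/2) - 1*(-25) = (5/(3*(-1 + 6)) - 1*1/2) + 25 = ((5/3)/5 - 1/2) + 25 = ((5/3)*(1/5) - 1/2) + 25 = (1/3 - 1/2) + 25 = -1/6 + 25 = 149/6 ≈ 24.833)
(w - k(0))**2 = (149/6 - 1*0)**2 = (149/6 + 0)**2 = (149/6)**2 = 22201/36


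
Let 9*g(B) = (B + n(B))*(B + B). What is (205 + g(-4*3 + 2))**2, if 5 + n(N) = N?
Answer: 5499025/81 ≈ 67889.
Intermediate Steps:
n(N) = -5 + N
g(B) = 2*B*(-5 + 2*B)/9 (g(B) = ((B + (-5 + B))*(B + B))/9 = ((-5 + 2*B)*(2*B))/9 = (2*B*(-5 + 2*B))/9 = 2*B*(-5 + 2*B)/9)
(205 + g(-4*3 + 2))**2 = (205 + 2*(-4*3 + 2)*(-5 + 2*(-4*3 + 2))/9)**2 = (205 + 2*(-12 + 2)*(-5 + 2*(-12 + 2))/9)**2 = (205 + (2/9)*(-10)*(-5 + 2*(-10)))**2 = (205 + (2/9)*(-10)*(-5 - 20))**2 = (205 + (2/9)*(-10)*(-25))**2 = (205 + 500/9)**2 = (2345/9)**2 = 5499025/81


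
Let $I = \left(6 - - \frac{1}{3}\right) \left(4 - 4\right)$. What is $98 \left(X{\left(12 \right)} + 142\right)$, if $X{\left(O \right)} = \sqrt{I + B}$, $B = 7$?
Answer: $13916 + 98 \sqrt{7} \approx 14175.0$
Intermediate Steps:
$I = 0$ ($I = \left(6 - - \frac{1}{3}\right) 0 = \left(6 + \left(\frac{1}{2} - \frac{1}{6}\right)\right) 0 = \left(6 + \frac{1}{3}\right) 0 = \frac{19}{3} \cdot 0 = 0$)
$X{\left(O \right)} = \sqrt{7}$ ($X{\left(O \right)} = \sqrt{0 + 7} = \sqrt{7}$)
$98 \left(X{\left(12 \right)} + 142\right) = 98 \left(\sqrt{7} + 142\right) = 98 \left(142 + \sqrt{7}\right) = 13916 + 98 \sqrt{7}$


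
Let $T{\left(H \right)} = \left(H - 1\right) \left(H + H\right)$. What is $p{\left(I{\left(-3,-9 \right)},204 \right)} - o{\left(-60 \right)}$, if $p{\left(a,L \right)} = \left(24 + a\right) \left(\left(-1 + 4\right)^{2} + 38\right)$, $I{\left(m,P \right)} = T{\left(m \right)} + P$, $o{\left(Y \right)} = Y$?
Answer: $1893$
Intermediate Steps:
$T{\left(H \right)} = 2 H \left(-1 + H\right)$ ($T{\left(H \right)} = \left(-1 + H\right) 2 H = 2 H \left(-1 + H\right)$)
$I{\left(m,P \right)} = P + 2 m \left(-1 + m\right)$ ($I{\left(m,P \right)} = 2 m \left(-1 + m\right) + P = P + 2 m \left(-1 + m\right)$)
$p{\left(a,L \right)} = 1128 + 47 a$ ($p{\left(a,L \right)} = \left(24 + a\right) \left(3^{2} + 38\right) = \left(24 + a\right) \left(9 + 38\right) = \left(24 + a\right) 47 = 1128 + 47 a$)
$p{\left(I{\left(-3,-9 \right)},204 \right)} - o{\left(-60 \right)} = \left(1128 + 47 \left(-9 + 2 \left(-3\right) \left(-1 - 3\right)\right)\right) - -60 = \left(1128 + 47 \left(-9 + 2 \left(-3\right) \left(-4\right)\right)\right) + 60 = \left(1128 + 47 \left(-9 + 24\right)\right) + 60 = \left(1128 + 47 \cdot 15\right) + 60 = \left(1128 + 705\right) + 60 = 1833 + 60 = 1893$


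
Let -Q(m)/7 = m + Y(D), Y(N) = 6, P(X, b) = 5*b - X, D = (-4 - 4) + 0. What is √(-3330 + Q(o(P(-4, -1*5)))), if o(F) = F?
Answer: 5*I*√129 ≈ 56.789*I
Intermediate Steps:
D = -8 (D = -8 + 0 = -8)
P(X, b) = -X + 5*b
Q(m) = -42 - 7*m (Q(m) = -7*(m + 6) = -7*(6 + m) = -42 - 7*m)
√(-3330 + Q(o(P(-4, -1*5)))) = √(-3330 + (-42 - 7*(-1*(-4) + 5*(-1*5)))) = √(-3330 + (-42 - 7*(4 + 5*(-5)))) = √(-3330 + (-42 - 7*(4 - 25))) = √(-3330 + (-42 - 7*(-21))) = √(-3330 + (-42 + 147)) = √(-3330 + 105) = √(-3225) = 5*I*√129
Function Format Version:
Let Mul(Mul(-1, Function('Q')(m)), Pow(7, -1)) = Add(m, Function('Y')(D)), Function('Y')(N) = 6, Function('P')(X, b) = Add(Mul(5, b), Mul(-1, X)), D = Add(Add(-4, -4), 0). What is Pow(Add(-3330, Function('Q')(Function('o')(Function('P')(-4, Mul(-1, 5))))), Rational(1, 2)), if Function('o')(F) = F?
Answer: Mul(5, I, Pow(129, Rational(1, 2))) ≈ Mul(56.789, I)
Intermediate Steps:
D = -8 (D = Add(-8, 0) = -8)
Function('P')(X, b) = Add(Mul(-1, X), Mul(5, b))
Function('Q')(m) = Add(-42, Mul(-7, m)) (Function('Q')(m) = Mul(-7, Add(m, 6)) = Mul(-7, Add(6, m)) = Add(-42, Mul(-7, m)))
Pow(Add(-3330, Function('Q')(Function('o')(Function('P')(-4, Mul(-1, 5))))), Rational(1, 2)) = Pow(Add(-3330, Add(-42, Mul(-7, Add(Mul(-1, -4), Mul(5, Mul(-1, 5)))))), Rational(1, 2)) = Pow(Add(-3330, Add(-42, Mul(-7, Add(4, Mul(5, -5))))), Rational(1, 2)) = Pow(Add(-3330, Add(-42, Mul(-7, Add(4, -25)))), Rational(1, 2)) = Pow(Add(-3330, Add(-42, Mul(-7, -21))), Rational(1, 2)) = Pow(Add(-3330, Add(-42, 147)), Rational(1, 2)) = Pow(Add(-3330, 105), Rational(1, 2)) = Pow(-3225, Rational(1, 2)) = Mul(5, I, Pow(129, Rational(1, 2)))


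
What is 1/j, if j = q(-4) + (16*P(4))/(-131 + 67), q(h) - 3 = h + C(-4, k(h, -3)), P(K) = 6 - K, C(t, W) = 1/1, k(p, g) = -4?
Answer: -2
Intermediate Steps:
C(t, W) = 1
q(h) = 4 + h (q(h) = 3 + (h + 1) = 3 + (1 + h) = 4 + h)
j = -½ (j = (4 - 4) + (16*(6 - 1*4))/(-131 + 67) = 0 + (16*(6 - 4))/(-64) = 0 - 2/4 = 0 - 1/64*32 = 0 - ½ = -½ ≈ -0.50000)
1/j = 1/(-½) = -2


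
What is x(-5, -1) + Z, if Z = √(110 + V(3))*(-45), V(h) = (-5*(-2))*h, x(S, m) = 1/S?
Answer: -⅕ - 90*√35 ≈ -532.65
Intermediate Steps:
V(h) = 10*h
Z = -90*√35 (Z = √(110 + 10*3)*(-45) = √(110 + 30)*(-45) = √140*(-45) = (2*√35)*(-45) = -90*√35 ≈ -532.45)
x(-5, -1) + Z = 1/(-5) - 90*√35 = -⅕ - 90*√35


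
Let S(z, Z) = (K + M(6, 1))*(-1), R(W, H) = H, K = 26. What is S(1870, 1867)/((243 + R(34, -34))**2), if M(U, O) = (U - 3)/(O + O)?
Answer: -5/7942 ≈ -0.00062956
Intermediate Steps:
M(U, O) = (-3 + U)/(2*O) (M(U, O) = (-3 + U)/((2*O)) = (-3 + U)*(1/(2*O)) = (-3 + U)/(2*O))
S(z, Z) = -55/2 (S(z, Z) = (26 + (1/2)*(-3 + 6)/1)*(-1) = (26 + (1/2)*1*3)*(-1) = (26 + 3/2)*(-1) = (55/2)*(-1) = -55/2)
S(1870, 1867)/((243 + R(34, -34))**2) = -55/(2*(243 - 34)**2) = -55/(2*(209**2)) = -55/2/43681 = -55/2*1/43681 = -5/7942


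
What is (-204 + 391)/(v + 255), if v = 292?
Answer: 187/547 ≈ 0.34186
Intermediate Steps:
(-204 + 391)/(v + 255) = (-204 + 391)/(292 + 255) = 187/547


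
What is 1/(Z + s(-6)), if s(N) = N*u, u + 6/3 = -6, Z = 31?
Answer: 1/79 ≈ 0.012658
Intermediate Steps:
u = -8 (u = -2 - 6 = -8)
s(N) = -8*N (s(N) = N*(-8) = -8*N)
1/(Z + s(-6)) = 1/(31 - 8*(-6)) = 1/(31 + 48) = 1/79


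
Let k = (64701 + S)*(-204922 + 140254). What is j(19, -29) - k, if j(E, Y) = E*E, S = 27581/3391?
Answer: 14190014585047/3391 ≈ 4.1846e+9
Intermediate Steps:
S = 27581/3391 (S = 27581*(1/3391) = 27581/3391 ≈ 8.1336)
j(E, Y) = E²
k = -14190013360896/3391 (k = (64701 + 27581/3391)*(-204922 + 140254) = (219428672/3391)*(-64668) = -14190013360896/3391 ≈ -4.1846e+9)
j(19, -29) - k = 19² - 1*(-14190013360896/3391) = 361 + 14190013360896/3391 = 14190014585047/3391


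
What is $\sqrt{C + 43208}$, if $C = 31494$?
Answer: $\sqrt{74702} \approx 273.32$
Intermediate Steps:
$\sqrt{C + 43208} = \sqrt{31494 + 43208} = \sqrt{74702}$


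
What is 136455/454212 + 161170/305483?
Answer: 3481516085/4204668012 ≈ 0.82801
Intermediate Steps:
136455/454212 + 161170/305483 = 136455*(1/454212) + 161170*(1/305483) = 4135/13764 + 161170/305483 = 3481516085/4204668012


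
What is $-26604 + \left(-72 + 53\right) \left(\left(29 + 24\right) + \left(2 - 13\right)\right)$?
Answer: $-27402$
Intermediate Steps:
$-26604 + \left(-72 + 53\right) \left(\left(29 + 24\right) + \left(2 - 13\right)\right) = -26604 - 19 \left(53 + \left(2 - 13\right)\right) = -26604 - 19 \left(53 - 11\right) = -26604 - 798 = -27402$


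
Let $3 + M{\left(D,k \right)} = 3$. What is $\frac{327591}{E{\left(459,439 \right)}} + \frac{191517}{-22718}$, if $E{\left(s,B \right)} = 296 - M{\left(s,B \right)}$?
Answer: $\frac{99804369}{90872} \approx 1098.3$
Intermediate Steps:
$M{\left(D,k \right)} = 0$ ($M{\left(D,k \right)} = -3 + 3 = 0$)
$E{\left(s,B \right)} = 296$ ($E{\left(s,B \right)} = 296 - 0 = 296 + 0 = 296$)
$\frac{327591}{E{\left(459,439 \right)}} + \frac{191517}{-22718} = \frac{327591}{296} + \frac{191517}{-22718} = 327591 \cdot \frac{1}{296} + 191517 \left(- \frac{1}{22718}\right) = \frac{327591}{296} - \frac{191517}{22718} = \frac{99804369}{90872}$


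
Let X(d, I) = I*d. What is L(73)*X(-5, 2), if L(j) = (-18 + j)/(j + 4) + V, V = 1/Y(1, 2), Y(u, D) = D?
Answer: -85/7 ≈ -12.143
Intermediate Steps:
V = 1/2 ≈ 0.50000
L(j) = 1/2 + (-18 + j)/(4 + j) (L(j) = (-18 + j)/(j + 4) + 1/2 = (-18 + j)/(4 + j) + 1/2 = 1/2 + (-18 + j)/(4 + j))
L(73)*X(-5, 2) = ((-32 + 3*73)/(2*(4 + 73)))*(2*(-5)) = ((1/2)*(-32 + 219)/77)*(-10) = ((1/2)*(1/77)*187)*(-10) = (17/14)*(-10) = -85/7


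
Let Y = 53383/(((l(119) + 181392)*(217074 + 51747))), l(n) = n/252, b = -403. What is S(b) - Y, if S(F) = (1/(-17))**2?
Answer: 11469806609/3315823192717 ≈ 0.0034591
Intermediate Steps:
l(n) = n/252 (l(n) = n*(1/252) = n/252)
Y = 213532/195048423101 (Y = 53383/((((1/252)*119 + 181392)*(217074 + 51747))) = 53383/(((17/36 + 181392)*268821)) = 53383/(((6530129/36)*268821)) = 53383/(195048423101/4) = 53383*(4/195048423101) = 213532/195048423101 ≈ 1.0948e-6)
S(F) = 1/289 (S(F) = (-1/17)**2 = 1/289)
S(b) - Y = 1/289 - 1*213532/195048423101 = 1/289 - 213532/195048423101 = 11469806609/3315823192717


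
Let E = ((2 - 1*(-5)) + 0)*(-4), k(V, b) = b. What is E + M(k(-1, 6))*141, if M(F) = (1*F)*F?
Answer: 5048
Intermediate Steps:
M(F) = F² (M(F) = F*F = F²)
E = -28 (E = ((2 + 5) + 0)*(-4) = (7 + 0)*(-4) = 7*(-4) = -28)
E + M(k(-1, 6))*141 = -28 + 6²*141 = -28 + 36*141 = -28 + 5076 = 5048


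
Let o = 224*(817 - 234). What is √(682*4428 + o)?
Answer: 2*√787622 ≈ 1775.0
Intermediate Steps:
o = 130592 (o = 224*583 = 130592)
√(682*4428 + o) = √(682*4428 + 130592) = √(3019896 + 130592) = √3150488 = 2*√787622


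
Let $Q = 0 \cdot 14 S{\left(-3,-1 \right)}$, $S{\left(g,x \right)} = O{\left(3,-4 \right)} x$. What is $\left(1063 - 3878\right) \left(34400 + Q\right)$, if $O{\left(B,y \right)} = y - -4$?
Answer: $-96836000$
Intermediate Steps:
$O{\left(B,y \right)} = 4 + y$ ($O{\left(B,y \right)} = y + 4 = 4 + y$)
$S{\left(g,x \right)} = 0$ ($S{\left(g,x \right)} = \left(4 - 4\right) x = 0 x = 0$)
$Q = 0$ ($Q = 0 \cdot 14 \cdot 0 = 0 \cdot 0 = 0$)
$\left(1063 - 3878\right) \left(34400 + Q\right) = \left(1063 - 3878\right) \left(34400 + 0\right) = \left(-2815\right) 34400 = -96836000$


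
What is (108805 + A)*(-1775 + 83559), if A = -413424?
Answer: -24912960296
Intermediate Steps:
(108805 + A)*(-1775 + 83559) = (108805 - 413424)*(-1775 + 83559) = -304619*81784 = -24912960296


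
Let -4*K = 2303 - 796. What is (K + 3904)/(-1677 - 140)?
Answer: -14109/7268 ≈ -1.9412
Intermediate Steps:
K = -1507/4 (K = -(2303 - 796)/4 = -¼*1507 = -1507/4 ≈ -376.75)
(K + 3904)/(-1677 - 140) = (-1507/4 + 3904)/(-1677 - 140) = (14109/4)/(-1817) = (14109/4)*(-1/1817) = -14109/7268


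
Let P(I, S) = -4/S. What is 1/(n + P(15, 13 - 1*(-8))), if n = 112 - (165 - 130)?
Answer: 21/1613 ≈ 0.013019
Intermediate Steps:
n = 77 (n = 112 - 1*35 = 112 - 35 = 77)
1/(n + P(15, 13 - 1*(-8))) = 1/(77 - 4/(13 - 1*(-8))) = 1/(77 - 4/(13 + 8)) = 1/(77 - 4/21) = 1/(1613/21) = 21/1613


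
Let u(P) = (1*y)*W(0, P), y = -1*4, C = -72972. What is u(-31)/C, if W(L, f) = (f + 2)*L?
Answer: 0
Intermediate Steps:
W(L, f) = L*(2 + f) (W(L, f) = (2 + f)*L = L*(2 + f))
y = -4
u(P) = 0 (u(P) = (1*(-4))*(0*(2 + P)) = -4*0 = 0)
u(-31)/C = 0/(-72972) = 0*(-1/72972) = 0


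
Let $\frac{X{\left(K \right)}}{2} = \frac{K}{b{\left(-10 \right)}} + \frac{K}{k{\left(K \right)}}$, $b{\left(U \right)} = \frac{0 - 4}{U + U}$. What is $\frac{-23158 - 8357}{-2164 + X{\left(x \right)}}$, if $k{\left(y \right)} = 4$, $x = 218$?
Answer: $- \frac{6303}{25} \approx -252.12$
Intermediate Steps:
$b{\left(U \right)} = - \frac{2}{U}$ ($b{\left(U \right)} = - \frac{4}{2 U} = - 4 \frac{1}{2 U} = - \frac{2}{U}$)
$X{\left(K \right)} = \frac{21 K}{2}$ ($X{\left(K \right)} = 2 \left(\frac{K}{\left(-2\right) \frac{1}{-10}} + \frac{K}{4}\right) = 2 \left(\frac{K}{\left(-2\right) \left(- \frac{1}{10}\right)} + K \frac{1}{4}\right) = 2 \left(K \frac{1}{\frac{1}{5}} + \frac{K}{4}\right) = 2 \left(K 5 + \frac{K}{4}\right) = 2 \left(5 K + \frac{K}{4}\right) = 2 \frac{21 K}{4} = \frac{21 K}{2}$)
$\frac{-23158 - 8357}{-2164 + X{\left(x \right)}} = \frac{-23158 - 8357}{-2164 + \frac{21}{2} \cdot 218} = - \frac{31515}{-2164 + 2289} = - \frac{31515}{125} = \left(-31515\right) \frac{1}{125} = - \frac{6303}{25}$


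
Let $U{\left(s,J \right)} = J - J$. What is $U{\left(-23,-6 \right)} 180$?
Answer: $0$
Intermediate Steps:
$U{\left(s,J \right)} = 0$
$U{\left(-23,-6 \right)} 180 = 0 \cdot 180 = 0$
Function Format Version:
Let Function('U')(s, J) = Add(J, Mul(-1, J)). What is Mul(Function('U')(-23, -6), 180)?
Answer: 0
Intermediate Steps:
Function('U')(s, J) = 0
Mul(Function('U')(-23, -6), 180) = Mul(0, 180) = 0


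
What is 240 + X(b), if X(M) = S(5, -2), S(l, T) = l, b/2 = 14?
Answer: 245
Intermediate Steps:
b = 28 (b = 2*14 = 28)
X(M) = 5
240 + X(b) = 240 + 5 = 245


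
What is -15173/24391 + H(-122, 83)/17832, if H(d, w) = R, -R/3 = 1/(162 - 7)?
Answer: -13979212751/22471916120 ≈ -0.62208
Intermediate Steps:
R = -3/155 (R = -3/(162 - 7) = -3/155 ≈ -0.019355)
H(d, w) = -3/155
-15173/24391 + H(-122, 83)/17832 = -15173/24391 - 3/155/17832 = -15173*1/24391 - 3/155*1/17832 = -15173/24391 - 1/921320 = -13979212751/22471916120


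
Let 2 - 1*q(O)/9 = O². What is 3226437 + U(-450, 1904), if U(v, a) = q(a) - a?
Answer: -29402393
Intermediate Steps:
q(O) = 18 - 9*O²
U(v, a) = 18 - a - 9*a² (U(v, a) = (18 - 9*a²) - a = 18 - a - 9*a²)
3226437 + U(-450, 1904) = 3226437 + (18 - 1*1904 - 9*1904²) = 3226437 + (18 - 1904 - 9*3625216) = 3226437 + (18 - 1904 - 32626944) = 3226437 - 32628830 = -29402393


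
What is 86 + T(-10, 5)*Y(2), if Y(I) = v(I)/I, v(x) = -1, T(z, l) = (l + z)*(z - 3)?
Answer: 107/2 ≈ 53.500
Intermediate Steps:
T(z, l) = (-3 + z)*(l + z) (T(z, l) = (l + z)*(-3 + z) = (-3 + z)*(l + z))
Y(I) = -1/I
86 + T(-10, 5)*Y(2) = 86 + ((-10)**2 - 3*5 - 3*(-10) + 5*(-10))*(-1/2) = 86 + (100 - 15 + 30 - 50)*(-1*1/2) = 86 + 65*(-1/2) = 86 - 65/2 = 107/2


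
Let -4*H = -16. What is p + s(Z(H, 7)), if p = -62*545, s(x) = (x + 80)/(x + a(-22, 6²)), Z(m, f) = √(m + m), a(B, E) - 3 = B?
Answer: -11929398/353 - 198*√2/353 ≈ -33795.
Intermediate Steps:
H = 4 (H = -¼*(-16) = 4)
a(B, E) = 3 + B
Z(m, f) = √2*√m (Z(m, f) = √(2*m) = √2*√m)
s(x) = (80 + x)/(-19 + x) (s(x) = (x + 80)/(x + (3 - 22)) = (80 + x)/(x - 19) = (80 + x)/(-19 + x))
p = -33790
p + s(Z(H, 7)) = -33790 + (80 + √2*√4)/(-19 + √2*√4) = -33790 + (80 + √2*2)/(-19 + √2*2) = -33790 + (80 + 2*√2)/(-19 + 2*√2)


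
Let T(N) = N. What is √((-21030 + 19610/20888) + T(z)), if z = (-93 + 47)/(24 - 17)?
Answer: 3*I*√63736293313/5222 ≈ 145.04*I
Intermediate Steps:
z = -46/7 ≈ -6.5714
√((-21030 + 19610/20888) + T(z)) = √((-21030 + 19610/20888) - 46/7) = √((-21030 + 19610*(1/20888)) - 46/7) = √((-21030 + 9805/10444) - 46/7) = √(-219627515/10444 - 46/7) = √(-219696147/10444) = 3*I*√63736293313/5222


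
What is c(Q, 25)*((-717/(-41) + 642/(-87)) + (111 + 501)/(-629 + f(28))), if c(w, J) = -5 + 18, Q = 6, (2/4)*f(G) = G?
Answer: 26689949/227099 ≈ 117.53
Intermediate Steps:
f(G) = 2*G
c(w, J) = 13
c(Q, 25)*((-717/(-41) + 642/(-87)) + (111 + 501)/(-629 + f(28))) = 13*((-717/(-41) + 642/(-87)) + (111 + 501)/(-629 + 2*28)) = 13*((-717*(-1/41) + 642*(-1/87)) + 612/(-629 + 56)) = 13*((717/41 - 214/29) + 612/(-573)) = 13*(12019/1189 + 612*(-1/573)) = 13*(12019/1189 - 204/191) = 13*(2053073/227099) = 26689949/227099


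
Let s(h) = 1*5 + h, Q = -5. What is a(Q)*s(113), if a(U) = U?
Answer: -590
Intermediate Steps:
s(h) = 5 + h
a(Q)*s(113) = -5*(5 + 113) = -5*118 = -590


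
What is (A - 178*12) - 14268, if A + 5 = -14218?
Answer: -30627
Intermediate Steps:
A = -14223 (A = -5 - 14218 = -14223)
(A - 178*12) - 14268 = (-14223 - 178*12) - 14268 = (-14223 - 2136) - 14268 = -16359 - 14268 = -30627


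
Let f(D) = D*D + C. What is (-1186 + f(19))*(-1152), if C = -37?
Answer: 993024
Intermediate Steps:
f(D) = -37 + D² (f(D) = D*D - 37 = D² - 37 = -37 + D²)
(-1186 + f(19))*(-1152) = (-1186 + (-37 + 19²))*(-1152) = (-1186 + (-37 + 361))*(-1152) = (-1186 + 324)*(-1152) = -862*(-1152) = 993024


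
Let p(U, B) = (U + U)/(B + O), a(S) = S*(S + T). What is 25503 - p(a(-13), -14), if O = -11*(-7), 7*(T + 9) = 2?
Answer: 11242871/441 ≈ 25494.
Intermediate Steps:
T = -61/7 (T = -9 + (1/7)*2 = -9 + 2/7 = -61/7 ≈ -8.7143)
O = 77
a(S) = S*(-61/7 + S) (a(S) = S*(S - 61/7) = S*(-61/7 + S))
p(U, B) = 2*U/(77 + B) (p(U, B) = (U + U)/(B + 77) = (2*U)/(77 + B) = 2*U/(77 + B))
25503 - p(a(-13), -14) = 25503 - 2*(1/7)*(-13)*(-61 + 7*(-13))/(77 - 14) = 25503 - 2*(1/7)*(-13)*(-61 - 91)/63 = 25503 - 2*(1/7)*(-13)*(-152)/63 = 25503 - 2*1976/(7*63) = 25503 - 1*3952/441 = 25503 - 3952/441 = 11242871/441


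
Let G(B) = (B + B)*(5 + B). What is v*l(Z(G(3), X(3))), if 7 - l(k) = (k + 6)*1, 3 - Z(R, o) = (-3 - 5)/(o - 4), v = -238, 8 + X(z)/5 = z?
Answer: 11900/29 ≈ 410.34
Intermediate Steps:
X(z) = -40 + 5*z
G(B) = 2*B*(5 + B) (G(B) = (2*B)*(5 + B) = 2*B*(5 + B))
Z(R, o) = 3 + 8/(-4 + o) (Z(R, o) = 3 - (-3 - 5)/(o - 4) = 3 - (-8)/(-4 + o) = 3 + 8/(-4 + o))
l(k) = 1 - k (l(k) = 7 - (k + 6) = 7 - (6 + k) = 7 + (-6 - k) = 1 - k)
v*l(Z(G(3), X(3))) = -238*(1 - (-4 + 3*(-40 + 5*3))/(-4 + (-40 + 5*3))) = -238*(1 - (-4 + 3*(-40 + 15))/(-4 + (-40 + 15))) = -238*(1 - (-4 + 3*(-25))/(-4 - 25)) = -238*(1 - (-4 - 75)/(-29)) = -238*(1 - (-1)*(-79)/29) = -238*(1 - 1*79/29) = -238*(1 - 79/29) = -238*(-50/29) = 11900/29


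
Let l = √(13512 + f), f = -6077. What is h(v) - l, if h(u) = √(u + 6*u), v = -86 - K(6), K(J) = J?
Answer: -√7435 + 2*I*√161 ≈ -86.226 + 25.377*I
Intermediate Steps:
v = -92 (v = -86 - 1*6 = -86 - 6 = -92)
h(u) = √7*√u (h(u) = √(7*u) = √7*√u)
l = √7435 (l = √(13512 - 6077) = √7435 ≈ 86.226)
h(v) - l = √7*√(-92) - √7435 = √7*(2*I*√23) - √7435 = 2*I*√161 - √7435 = -√7435 + 2*I*√161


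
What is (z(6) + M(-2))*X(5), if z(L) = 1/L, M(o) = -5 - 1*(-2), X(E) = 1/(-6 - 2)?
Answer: 17/48 ≈ 0.35417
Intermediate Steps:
X(E) = -1/8 (X(E) = 1/(-8) = -1/8)
M(o) = -3 (M(o) = -5 + 2 = -3)
z(L) = 1/L
(z(6) + M(-2))*X(5) = (1/6 - 3)*(-1/8) = -17/6*(-1/8) = 17/48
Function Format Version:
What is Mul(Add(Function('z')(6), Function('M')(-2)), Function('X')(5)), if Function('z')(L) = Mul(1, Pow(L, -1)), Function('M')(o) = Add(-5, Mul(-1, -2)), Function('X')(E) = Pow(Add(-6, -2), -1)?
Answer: Rational(17, 48) ≈ 0.35417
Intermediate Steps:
Function('X')(E) = Rational(-1, 8) (Function('X')(E) = Pow(-8, -1) = Rational(-1, 8))
Function('M')(o) = -3 (Function('M')(o) = Add(-5, 2) = -3)
Function('z')(L) = Pow(L, -1)
Mul(Add(Function('z')(6), Function('M')(-2)), Function('X')(5)) = Mul(Add(Pow(6, -1), -3), Rational(-1, 8)) = Mul(Add(Rational(1, 6), -3), Rational(-1, 8)) = Mul(Rational(-17, 6), Rational(-1, 8)) = Rational(17, 48)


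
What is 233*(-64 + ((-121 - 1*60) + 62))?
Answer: -42639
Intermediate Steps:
233*(-64 + ((-121 - 1*60) + 62)) = 233*(-64 + ((-121 - 60) + 62)) = 233*(-64 + (-181 + 62)) = 233*(-64 - 119) = 233*(-183) = -42639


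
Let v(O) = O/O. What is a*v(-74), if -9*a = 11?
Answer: -11/9 ≈ -1.2222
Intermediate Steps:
a = -11/9 (a = -⅑*11 = -11/9 ≈ -1.2222)
v(O) = 1
a*v(-74) = -11/9*1 = -11/9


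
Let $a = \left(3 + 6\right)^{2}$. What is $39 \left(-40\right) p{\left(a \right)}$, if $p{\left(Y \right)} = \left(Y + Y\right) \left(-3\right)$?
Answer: $758160$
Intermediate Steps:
$a = 81$ ($a = 9^{2} = 81$)
$p{\left(Y \right)} = - 6 Y$ ($p{\left(Y \right)} = 2 Y \left(-3\right) = - 6 Y$)
$39 \left(-40\right) p{\left(a \right)} = 39 \left(-40\right) \left(\left(-6\right) 81\right) = \left(-1560\right) \left(-486\right) = 758160$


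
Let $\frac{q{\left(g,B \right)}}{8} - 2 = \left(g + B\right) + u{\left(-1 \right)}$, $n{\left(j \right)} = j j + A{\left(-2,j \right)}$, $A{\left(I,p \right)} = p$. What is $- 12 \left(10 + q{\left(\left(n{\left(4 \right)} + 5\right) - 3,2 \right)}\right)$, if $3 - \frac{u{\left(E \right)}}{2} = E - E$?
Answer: $-3192$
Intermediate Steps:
$u{\left(E \right)} = 6$ ($u{\left(E \right)} = 6 - 2 \left(E - E\right) = 6 - 0 = 6 + 0 = 6$)
$n{\left(j \right)} = j + j^{2}$ ($n{\left(j \right)} = j j + j = j^{2} + j = j + j^{2}$)
$q{\left(g,B \right)} = 64 + 8 B + 8 g$ ($q{\left(g,B \right)} = 16 + 8 \left(\left(g + B\right) + 6\right) = 16 + 8 \left(\left(B + g\right) + 6\right) = 16 + 8 \left(6 + B + g\right) = 16 + \left(48 + 8 B + 8 g\right) = 64 + 8 B + 8 g$)
$- 12 \left(10 + q{\left(\left(n{\left(4 \right)} + 5\right) - 3,2 \right)}\right) = - 12 \left(10 + \left(64 + 8 \cdot 2 + 8 \left(\left(4 \left(1 + 4\right) + 5\right) - 3\right)\right)\right) = - 12 \left(10 + \left(64 + 16 + 8 \left(\left(4 \cdot 5 + 5\right) - 3\right)\right)\right) = - 12 \left(10 + \left(64 + 16 + 8 \left(\left(20 + 5\right) - 3\right)\right)\right) = - 12 \left(10 + \left(64 + 16 + 8 \left(25 - 3\right)\right)\right) = - 12 \left(10 + \left(64 + 16 + 8 \cdot 22\right)\right) = - 12 \left(10 + \left(64 + 16 + 176\right)\right) = - 12 \left(10 + 256\right) = \left(-12\right) 266 = -3192$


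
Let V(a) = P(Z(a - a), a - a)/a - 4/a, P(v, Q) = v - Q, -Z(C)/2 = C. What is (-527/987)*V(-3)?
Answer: -2108/2961 ≈ -0.71192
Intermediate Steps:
Z(C) = -2*C
V(a) = -4/a (V(a) = (-2*(a - a) - (a - a))/a - 4/a = (-2*0 - 1*0)/a - 4/a = (0 + 0)/a - 4/a = 0/a - 4/a = 0 - 4/a = -4/a)
(-527/987)*V(-3) = (-527/987)*(-4/(-3)) = (-527*1/987)*(-4*(-1/3)) = -527/987*4/3 = -2108/2961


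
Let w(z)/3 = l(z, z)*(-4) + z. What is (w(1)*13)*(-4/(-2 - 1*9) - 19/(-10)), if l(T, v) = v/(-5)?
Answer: 87399/550 ≈ 158.91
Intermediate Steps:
l(T, v) = -v/5 (l(T, v) = v*(-⅕) = -v/5)
w(z) = 27*z/5 (w(z) = 3*(-z/5*(-4) + z) = 3*(4*z/5 + z) = 3*(9*z/5) = 27*z/5)
(w(1)*13)*(-4/(-2 - 1*9) - 19/(-10)) = (((27/5)*1)*13)*(-4/(-2 - 1*9) - 19/(-10)) = ((27/5)*13)*(-4/(-2 - 9) - 19*(-⅒)) = 351*(-4/(-11) + 19/10)/5 = 351*(-4*(-1/11) + 19/10)/5 = 351*(4/11 + 19/10)/5 = (351/5)*(249/110) = 87399/550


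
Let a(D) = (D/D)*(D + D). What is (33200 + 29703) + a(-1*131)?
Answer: 62641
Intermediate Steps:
a(D) = 2*D (a(D) = 1*(2*D) = 2*D)
(33200 + 29703) + a(-1*131) = (33200 + 29703) + 2*(-1*131) = 62903 + 2*(-131) = 62903 - 262 = 62641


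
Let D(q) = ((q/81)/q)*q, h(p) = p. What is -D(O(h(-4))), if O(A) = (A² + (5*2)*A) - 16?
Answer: 40/81 ≈ 0.49383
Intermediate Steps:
O(A) = -16 + A² + 10*A (O(A) = (A² + 10*A) - 16 = -16 + A² + 10*A)
D(q) = q/81 (D(q) = ((q*(1/81))/q)*q = ((q/81)/q)*q = q/81)
-D(O(h(-4))) = -(-16 + (-4)² + 10*(-4))/81 = -(-16 + 16 - 40)/81 = -(-40)/81 = -1*(-40/81) = 40/81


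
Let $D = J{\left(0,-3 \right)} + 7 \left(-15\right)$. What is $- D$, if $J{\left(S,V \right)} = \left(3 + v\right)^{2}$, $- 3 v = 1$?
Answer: $\frac{881}{9} \approx 97.889$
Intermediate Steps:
$v = - \frac{1}{3}$ ($v = \left(- \frac{1}{3}\right) 1 = - \frac{1}{3} \approx -0.33333$)
$J{\left(S,V \right)} = \frac{64}{9}$ ($J{\left(S,V \right)} = \left(3 - \frac{1}{3}\right)^{2} = \left(\frac{8}{3}\right)^{2} = \frac{64}{9}$)
$D = - \frac{881}{9}$ ($D = \frac{64}{9} + 7 \left(-15\right) = \frac{64}{9} - 105 = - \frac{881}{9} \approx -97.889$)
$- D = \left(-1\right) \left(- \frac{881}{9}\right) = \frac{881}{9}$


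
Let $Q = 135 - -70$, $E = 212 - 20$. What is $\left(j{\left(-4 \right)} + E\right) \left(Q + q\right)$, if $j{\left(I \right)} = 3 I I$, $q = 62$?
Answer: $64080$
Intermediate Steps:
$j{\left(I \right)} = 3 I^{2}$
$E = 192$ ($E = 212 - 20 = 192$)
$Q = 205$ ($Q = 135 + 70 = 205$)
$\left(j{\left(-4 \right)} + E\right) \left(Q + q\right) = \left(3 \left(-4\right)^{2} + 192\right) \left(205 + 62\right) = \left(3 \cdot 16 + 192\right) 267 = \left(48 + 192\right) 267 = 240 \cdot 267 = 64080$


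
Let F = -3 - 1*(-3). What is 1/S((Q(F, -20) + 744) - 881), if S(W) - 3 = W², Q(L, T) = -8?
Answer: 1/21028 ≈ 4.7556e-5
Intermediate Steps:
F = 0 (F = -3 + 3 = 0)
S(W) = 3 + W²
1/S((Q(F, -20) + 744) - 881) = 1/(3 + ((-8 + 744) - 881)²) = 1/(3 + (736 - 881)²) = 1/(3 + (-145)²) = 1/(3 + 21025) = 1/21028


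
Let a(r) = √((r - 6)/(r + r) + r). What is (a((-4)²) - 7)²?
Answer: 1045/16 - 21*√29/2 ≈ 8.7683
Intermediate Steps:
a(r) = √(r + (-6 + r)/(2*r)) (a(r) = √((-6 + r)/((2*r)) + r) = √((-6 + r)*(1/(2*r)) + r) = √((-6 + r)/(2*r) + r) = √(r + (-6 + r)/(2*r)))
(a((-4)²) - 7)² = (√(2 - 12/((-4)²) + 4*(-4)²)/2 - 7)² = (√(2 - 12/16 + 4*16)/2 - 7)² = (√(2 - 12*1/16 + 64)/2 - 7)² = (√(2 - ¾ + 64)/2 - 7)² = (√(261/4)/2 - 7)² = ((3*√29/2)/2 - 7)² = (3*√29/4 - 7)² = (-7 + 3*√29/4)²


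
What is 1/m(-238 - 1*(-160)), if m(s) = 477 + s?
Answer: 1/399 ≈ 0.0025063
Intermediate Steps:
1/m(-238 - 1*(-160)) = 1/(477 + (-238 - 1*(-160))) = 1/(477 + (-238 + 160)) = 1/(477 - 78) = 1/399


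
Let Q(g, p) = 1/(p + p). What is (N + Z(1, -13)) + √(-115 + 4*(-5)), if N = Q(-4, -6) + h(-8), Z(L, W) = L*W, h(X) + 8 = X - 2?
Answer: -373/12 + 3*I*√15 ≈ -31.083 + 11.619*I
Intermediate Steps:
h(X) = -10 + X (h(X) = -8 + (X - 2) = -8 + (-2 + X) = -10 + X)
Q(g, p) = 1/(2*p)
N = -217/12 (N = (½)/(-6) + (-10 - 8) = (½)*(-⅙) - 18 = -1/12 - 18 = -217/12 ≈ -18.083)
(N + Z(1, -13)) + √(-115 + 4*(-5)) = (-217/12 + 1*(-13)) + √(-115 + 4*(-5)) = (-217/12 - 13) + √(-115 - 20) = -373/12 + √(-135) = -373/12 + 3*I*√15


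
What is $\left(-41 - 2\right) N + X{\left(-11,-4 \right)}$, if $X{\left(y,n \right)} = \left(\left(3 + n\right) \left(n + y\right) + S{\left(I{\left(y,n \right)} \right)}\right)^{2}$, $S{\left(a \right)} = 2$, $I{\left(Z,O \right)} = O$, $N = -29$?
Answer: $1536$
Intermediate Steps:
$X{\left(y,n \right)} = \left(2 + \left(3 + n\right) \left(n + y\right)\right)^{2}$ ($X{\left(y,n \right)} = \left(\left(3 + n\right) \left(n + y\right) + 2\right)^{2} = \left(2 + \left(3 + n\right) \left(n + y\right)\right)^{2}$)
$\left(-41 - 2\right) N + X{\left(-11,-4 \right)} = \left(-41 - 2\right) \left(-29\right) + \left(2 + \left(-4\right)^{2} + 3 \left(-4\right) + 3 \left(-11\right) - -44\right)^{2} = \left(-43\right) \left(-29\right) + \left(2 + 16 - 12 - 33 + 44\right)^{2} = 1247 + 17^{2} = 1247 + 289 = 1536$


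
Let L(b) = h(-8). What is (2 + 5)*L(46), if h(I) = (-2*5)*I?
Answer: 560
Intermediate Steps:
h(I) = -10*I
L(b) = 80 (L(b) = -10*(-8) = 80)
(2 + 5)*L(46) = (2 + 5)*80 = 7*80 = 560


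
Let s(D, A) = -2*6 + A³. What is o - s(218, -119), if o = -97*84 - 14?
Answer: 1677009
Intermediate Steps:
s(D, A) = -12 + A³
o = -8162 (o = -8148 - 14 = -8162)
o - s(218, -119) = -8162 - (-12 + (-119)³) = -8162 - (-12 - 1685159) = -8162 - 1*(-1685171) = -8162 + 1685171 = 1677009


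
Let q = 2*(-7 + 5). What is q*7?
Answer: -28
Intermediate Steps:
q = -4 (q = 2*(-2) = -4)
q*7 = -4*7 = -28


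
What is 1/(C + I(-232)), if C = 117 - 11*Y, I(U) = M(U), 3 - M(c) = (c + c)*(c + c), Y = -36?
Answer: -1/214780 ≈ -4.6559e-6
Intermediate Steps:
M(c) = 3 - 4*c² (M(c) = 3 - (c + c)*(c + c) = 3 - 2*c*2*c = 3 - 4*c²)
I(U) = 3 - 4*U²
C = 513 (C = 117 - 11*(-36) = 117 + 396 = 513)
1/(C + I(-232)) = 1/(513 + (3 - 4*(-232)²)) = 1/(513 + (3 - 4*53824)) = 1/(513 + (3 - 215296)) = 1/(513 - 215293) = 1/(-214780) = -1/214780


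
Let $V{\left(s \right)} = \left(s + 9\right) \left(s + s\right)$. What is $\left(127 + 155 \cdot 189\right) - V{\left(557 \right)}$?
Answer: $-601102$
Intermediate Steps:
$V{\left(s \right)} = 2 s \left(9 + s\right)$ ($V{\left(s \right)} = \left(9 + s\right) 2 s = 2 s \left(9 + s\right)$)
$\left(127 + 155 \cdot 189\right) - V{\left(557 \right)} = \left(127 + 155 \cdot 189\right) - 2 \cdot 557 \left(9 + 557\right) = \left(127 + 29295\right) - 2 \cdot 557 \cdot 566 = 29422 - 630524 = -601102$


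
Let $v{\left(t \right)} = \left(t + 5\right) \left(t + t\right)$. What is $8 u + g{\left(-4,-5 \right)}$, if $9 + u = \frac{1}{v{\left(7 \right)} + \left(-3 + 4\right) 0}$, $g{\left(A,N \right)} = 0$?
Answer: $- \frac{1511}{21} \approx -71.952$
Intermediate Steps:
$v{\left(t \right)} = 2 t \left(5 + t\right)$ ($v{\left(t \right)} = \left(5 + t\right) 2 t = 2 t \left(5 + t\right)$)
$u = - \frac{1511}{168}$ ($u = -9 + \frac{1}{2 \cdot 7 \left(5 + 7\right) + \left(-3 + 4\right) 0} = -9 + \frac{1}{2 \cdot 7 \cdot 12 + 1 \cdot 0} = -9 + \frac{1}{168 + 0} = -9 + \frac{1}{168} = - \frac{1511}{168} \approx -8.994$)
$8 u + g{\left(-4,-5 \right)} = 8 \left(- \frac{1511}{168}\right) + 0 = - \frac{1511}{21} + 0 = - \frac{1511}{21}$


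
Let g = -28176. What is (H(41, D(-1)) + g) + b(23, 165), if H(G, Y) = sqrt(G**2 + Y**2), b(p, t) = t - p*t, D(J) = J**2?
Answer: -31806 + 29*sqrt(2) ≈ -31765.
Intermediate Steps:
b(p, t) = t - p*t
(H(41, D(-1)) + g) + b(23, 165) = (sqrt(41**2 + ((-1)**2)**2) - 28176) + 165*(1 - 1*23) = (sqrt(1681 + 1**2) - 28176) + 165*(1 - 23) = (sqrt(1681 + 1) - 28176) + 165*(-22) = (sqrt(1682) - 28176) - 3630 = (29*sqrt(2) - 28176) - 3630 = (-28176 + 29*sqrt(2)) - 3630 = -31806 + 29*sqrt(2)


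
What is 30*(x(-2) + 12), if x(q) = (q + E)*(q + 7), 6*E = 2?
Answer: 110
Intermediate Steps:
E = ⅓ (E = (⅙)*2 = ⅓ ≈ 0.33333)
x(q) = (7 + q)*(⅓ + q) (x(q) = (q + ⅓)*(q + 7) = (⅓ + q)*(7 + q) = (7 + q)*(⅓ + q))
30*(x(-2) + 12) = 30*((7/3 + (-2)² + (22/3)*(-2)) + 12) = 30*((7/3 + 4 - 44/3) + 12) = 30*(-25/3 + 12) = 30*(11/3) = 110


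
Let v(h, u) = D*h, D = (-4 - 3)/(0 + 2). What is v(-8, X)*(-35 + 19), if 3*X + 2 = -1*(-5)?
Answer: -448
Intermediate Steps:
X = 1 (X = -⅔ + (-1*(-5))/3 = -⅔ + (⅓)*5 = -⅔ + 5/3 = 1)
D = -7/2 ≈ -3.5000
v(h, u) = -7*h/2
v(-8, X)*(-35 + 19) = (-7/2*(-8))*(-35 + 19) = 28*(-16) = -448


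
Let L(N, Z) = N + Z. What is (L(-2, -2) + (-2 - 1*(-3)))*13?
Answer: -39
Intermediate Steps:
(L(-2, -2) + (-2 - 1*(-3)))*13 = ((-2 - 2) + (-2 - 1*(-3)))*13 = (-4 + (-2 + 3))*13 = (-4 + 1)*13 = -3*13 = -39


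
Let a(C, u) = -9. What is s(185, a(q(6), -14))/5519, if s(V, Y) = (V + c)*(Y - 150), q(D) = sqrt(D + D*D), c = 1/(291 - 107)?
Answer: -5412519/1015496 ≈ -5.3299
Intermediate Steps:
c = 1/184 ≈ 0.0054348
q(D) = sqrt(D + D**2)
s(V, Y) = (-150 + Y)*(1/184 + V) (s(V, Y) = (V + 1/184)*(Y - 150) = (1/184 + V)*(-150 + Y) = (-150 + Y)*(1/184 + V))
s(185, a(q(6), -14))/5519 = (-75/92 - 150*185 + (1/184)*(-9) + 185*(-9))/5519 = (-75/92 - 27750 - 9/184 - 1665)*(1/5519) = -5412519/184*1/5519 = -5412519/1015496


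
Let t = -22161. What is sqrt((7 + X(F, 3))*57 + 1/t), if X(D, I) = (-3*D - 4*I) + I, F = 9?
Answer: I*sqrt(811804721574)/22161 ≈ 40.657*I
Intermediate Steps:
X(D, I) = -3*D - 3*I (X(D, I) = (-4*I - 3*D) + I = -3*D - 3*I)
sqrt((7 + X(F, 3))*57 + 1/t) = sqrt((7 + (-3*9 - 3*3))*57 + 1/(-22161)) = sqrt((7 + (-27 - 9))*57 - 1/22161) = sqrt((7 - 36)*57 - 1/22161) = sqrt(-29*57 - 1/22161) = sqrt(-1653 - 1/22161) = sqrt(-36632134/22161) = I*sqrt(811804721574)/22161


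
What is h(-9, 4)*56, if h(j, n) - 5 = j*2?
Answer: -728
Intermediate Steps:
h(j, n) = 5 + 2*j (h(j, n) = 5 + j*2 = 5 + 2*j)
h(-9, 4)*56 = (5 + 2*(-9))*56 = (5 - 18)*56 = -13*56 = -728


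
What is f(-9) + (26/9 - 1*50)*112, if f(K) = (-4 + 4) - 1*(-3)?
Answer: -47461/9 ≈ -5273.4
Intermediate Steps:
f(K) = 3 (f(K) = 0 + 3 = 3)
f(-9) + (26/9 - 1*50)*112 = 3 + (26/9 - 1*50)*112 = 3 + (26*(⅑) - 50)*112 = 3 + (26/9 - 50)*112 = 3 - 424/9*112 = 3 - 47488/9 = -47461/9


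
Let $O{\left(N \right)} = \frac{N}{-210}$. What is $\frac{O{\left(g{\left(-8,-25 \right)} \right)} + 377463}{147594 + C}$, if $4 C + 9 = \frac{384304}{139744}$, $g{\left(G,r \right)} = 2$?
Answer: $\frac{1384639938704}{541410386685} \approx 2.5575$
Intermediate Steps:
$C = - \frac{54587}{34936}$ ($C = - \frac{9}{4} + \frac{384304 \cdot \frac{1}{139744}}{4} = - \frac{9}{4} + \frac{1}{4} \cdot \frac{24019}{8734} = - \frac{9}{4} + \frac{24019}{34936} = - \frac{54587}{34936} \approx -1.5625$)
$O{\left(N \right)} = - \frac{N}{210}$ ($O{\left(N \right)} = N \left(- \frac{1}{210}\right) = - \frac{N}{210}$)
$\frac{O{\left(g{\left(-8,-25 \right)} \right)} + 377463}{147594 + C} = \frac{\left(- \frac{1}{210}\right) 2 + 377463}{147594 - \frac{54587}{34936}} = \frac{- \frac{1}{105} + 377463}{\frac{5156289397}{34936}} = \frac{39633614}{105} \cdot \frac{34936}{5156289397} = \frac{1384639938704}{541410386685}$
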